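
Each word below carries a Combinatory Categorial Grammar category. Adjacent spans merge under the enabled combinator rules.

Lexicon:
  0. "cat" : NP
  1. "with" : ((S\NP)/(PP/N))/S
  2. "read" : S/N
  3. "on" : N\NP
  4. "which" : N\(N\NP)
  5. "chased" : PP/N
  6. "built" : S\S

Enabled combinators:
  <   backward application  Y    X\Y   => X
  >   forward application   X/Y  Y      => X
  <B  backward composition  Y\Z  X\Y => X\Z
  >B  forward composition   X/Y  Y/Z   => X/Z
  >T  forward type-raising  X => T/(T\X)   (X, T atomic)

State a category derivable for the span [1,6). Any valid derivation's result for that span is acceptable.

[0,7] S   <
  [0,1] "cat" : NP
  [1,7] S\NP   <B
    [1,6] S\NP   >
      [1,5] (S\NP)/(PP/N)   >
        [1,2] "with" : ((S\NP)/(PP/N))/S
        [2,5] S   >
          [2,3] "read" : S/N
          [3,5] N   <
            [3,4] "on" : N\NP
            [4,5] "which" : N\(N\NP)
      [5,6] "chased" : PP/N
    [6,7] "built" : S\S

S\NP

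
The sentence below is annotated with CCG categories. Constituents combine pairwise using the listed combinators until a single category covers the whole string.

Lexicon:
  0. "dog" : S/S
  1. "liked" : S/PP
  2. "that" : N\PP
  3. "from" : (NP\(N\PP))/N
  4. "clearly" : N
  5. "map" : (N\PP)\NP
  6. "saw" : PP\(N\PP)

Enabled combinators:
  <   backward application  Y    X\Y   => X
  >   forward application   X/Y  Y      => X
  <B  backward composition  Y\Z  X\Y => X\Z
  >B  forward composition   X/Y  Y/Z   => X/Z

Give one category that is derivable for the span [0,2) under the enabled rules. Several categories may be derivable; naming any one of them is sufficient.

S/PP

[0,7] S   >
  [0,2] S/PP   >B
    [0,1] "dog" : S/S
    [1,2] "liked" : S/PP
  [2,7] PP   <
    [2,6] N\PP   <
      [2,5] NP   <
        [2,3] "that" : N\PP
        [3,5] NP\(N\PP)   >
          [3,4] "from" : (NP\(N\PP))/N
          [4,5] "clearly" : N
      [5,6] "map" : (N\PP)\NP
    [6,7] "saw" : PP\(N\PP)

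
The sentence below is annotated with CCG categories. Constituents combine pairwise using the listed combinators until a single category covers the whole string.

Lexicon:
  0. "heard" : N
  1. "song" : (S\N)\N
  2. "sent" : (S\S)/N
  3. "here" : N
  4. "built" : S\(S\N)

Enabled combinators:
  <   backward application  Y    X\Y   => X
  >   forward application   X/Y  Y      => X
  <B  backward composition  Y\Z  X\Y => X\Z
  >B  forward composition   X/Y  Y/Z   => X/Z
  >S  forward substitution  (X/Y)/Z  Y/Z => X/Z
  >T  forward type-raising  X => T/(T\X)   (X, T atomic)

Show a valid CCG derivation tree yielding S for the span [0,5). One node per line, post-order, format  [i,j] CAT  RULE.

[0,1] N  lex  "heard"
[1,2] (S\N)\N  lex  "song"
[0,2] S\N  <  k=1
[2,3] (S\S)/N  lex  "sent"
[3,4] N  lex  "here"
[2,4] S\S  >  k=3
[0,4] S\N  <B  k=2
[4,5] S\(S\N)  lex  "built"
[0,5] S  <  k=4

[0,5] S   <
  [0,4] S\N   <B
    [0,2] S\N   <
      [0,1] "heard" : N
      [1,2] "song" : (S\N)\N
    [2,4] S\S   >
      [2,3] "sent" : (S\S)/N
      [3,4] "here" : N
  [4,5] "built" : S\(S\N)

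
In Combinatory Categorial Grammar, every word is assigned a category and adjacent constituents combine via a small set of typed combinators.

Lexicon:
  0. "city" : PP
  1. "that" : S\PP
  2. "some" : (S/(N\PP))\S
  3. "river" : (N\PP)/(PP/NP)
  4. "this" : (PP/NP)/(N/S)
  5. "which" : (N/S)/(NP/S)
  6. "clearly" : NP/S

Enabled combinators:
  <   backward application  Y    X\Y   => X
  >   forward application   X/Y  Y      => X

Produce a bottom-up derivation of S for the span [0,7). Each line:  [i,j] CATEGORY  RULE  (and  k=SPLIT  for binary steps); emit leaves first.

[0,7] S   >
  [0,3] S/(N\PP)   <
    [0,2] S   <
      [0,1] "city" : PP
      [1,2] "that" : S\PP
    [2,3] "some" : (S/(N\PP))\S
  [3,7] N\PP   >
    [3,4] "river" : (N\PP)/(PP/NP)
    [4,7] PP/NP   >
      [4,5] "this" : (PP/NP)/(N/S)
      [5,7] N/S   >
        [5,6] "which" : (N/S)/(NP/S)
        [6,7] "clearly" : NP/S

[0,1] PP  lex  "city"
[1,2] S\PP  lex  "that"
[0,2] S  <  k=1
[2,3] (S/(N\PP))\S  lex  "some"
[0,3] S/(N\PP)  <  k=2
[3,4] (N\PP)/(PP/NP)  lex  "river"
[4,5] (PP/NP)/(N/S)  lex  "this"
[5,6] (N/S)/(NP/S)  lex  "which"
[6,7] NP/S  lex  "clearly"
[5,7] N/S  >  k=6
[4,7] PP/NP  >  k=5
[3,7] N\PP  >  k=4
[0,7] S  >  k=3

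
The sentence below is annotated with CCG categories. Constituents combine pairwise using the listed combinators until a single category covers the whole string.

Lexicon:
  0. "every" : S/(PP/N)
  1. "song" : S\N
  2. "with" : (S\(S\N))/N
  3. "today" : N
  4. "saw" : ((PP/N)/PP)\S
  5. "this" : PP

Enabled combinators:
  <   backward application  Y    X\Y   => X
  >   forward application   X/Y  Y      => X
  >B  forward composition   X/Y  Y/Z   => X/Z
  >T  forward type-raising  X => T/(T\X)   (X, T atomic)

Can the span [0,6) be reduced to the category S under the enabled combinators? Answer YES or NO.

[0,6] S   >
  [0,1] "every" : S/(PP/N)
  [1,6] PP/N   >
    [1,5] (PP/N)/PP   <
      [1,4] S   <
        [1,2] "song" : S\N
        [2,4] S\(S\N)   >
          [2,3] "with" : (S\(S\N))/N
          [3,4] "today" : N
      [4,5] "saw" : ((PP/N)/PP)\S
    [5,6] "this" : PP

YES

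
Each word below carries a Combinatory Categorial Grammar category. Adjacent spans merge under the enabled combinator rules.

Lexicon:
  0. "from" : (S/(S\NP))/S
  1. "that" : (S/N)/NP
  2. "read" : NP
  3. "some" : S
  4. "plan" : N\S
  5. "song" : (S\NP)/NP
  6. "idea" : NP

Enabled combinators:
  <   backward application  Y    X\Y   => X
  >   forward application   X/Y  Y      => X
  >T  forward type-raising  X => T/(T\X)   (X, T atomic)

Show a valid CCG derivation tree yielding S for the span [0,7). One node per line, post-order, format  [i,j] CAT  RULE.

[0,1] (S/(S\NP))/S  lex  "from"
[1,2] (S/N)/NP  lex  "that"
[2,3] NP  lex  "read"
[1,3] S/N  >  k=2
[3,4] S  lex  "some"
[3,4] N/(N\S)  >T
[4,5] N\S  lex  "plan"
[3,5] N  >  k=4
[1,5] S  >  k=3
[0,5] S/(S\NP)  >  k=1
[5,6] (S\NP)/NP  lex  "song"
[6,7] NP  lex  "idea"
[5,7] S\NP  >  k=6
[0,7] S  >  k=5

[0,7] S   >
  [0,5] S/(S\NP)   >
    [0,1] "from" : (S/(S\NP))/S
    [1,5] S   >
      [1,3] S/N   >
        [1,2] "that" : (S/N)/NP
        [2,3] "read" : NP
      [3,5] N   >
        [3,4] N/(N\S)   >T
          [3,4] "some" : S
        [4,5] "plan" : N\S
  [5,7] S\NP   >
    [5,6] "song" : (S\NP)/NP
    [6,7] "idea" : NP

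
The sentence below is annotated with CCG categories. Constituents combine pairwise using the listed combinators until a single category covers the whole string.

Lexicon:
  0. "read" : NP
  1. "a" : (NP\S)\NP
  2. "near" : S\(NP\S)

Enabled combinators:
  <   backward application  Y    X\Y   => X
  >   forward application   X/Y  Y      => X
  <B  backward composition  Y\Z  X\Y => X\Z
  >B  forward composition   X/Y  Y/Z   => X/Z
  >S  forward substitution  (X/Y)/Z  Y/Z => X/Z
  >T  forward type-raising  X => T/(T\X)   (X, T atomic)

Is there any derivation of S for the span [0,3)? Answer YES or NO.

[0,3] S   >
  [0,1] S/(S\NP)   >T
    [0,1] "read" : NP
  [1,3] S\NP   <B
    [1,2] "a" : (NP\S)\NP
    [2,3] "near" : S\(NP\S)

YES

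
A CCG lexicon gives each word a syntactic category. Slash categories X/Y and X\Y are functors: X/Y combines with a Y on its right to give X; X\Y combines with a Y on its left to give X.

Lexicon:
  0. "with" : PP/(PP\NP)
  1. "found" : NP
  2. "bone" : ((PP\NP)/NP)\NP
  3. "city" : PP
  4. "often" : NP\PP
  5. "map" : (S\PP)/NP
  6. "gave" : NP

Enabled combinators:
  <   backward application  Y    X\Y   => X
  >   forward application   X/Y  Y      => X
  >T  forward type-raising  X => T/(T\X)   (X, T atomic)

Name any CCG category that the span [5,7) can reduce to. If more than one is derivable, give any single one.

S\PP

[0,7] S   <
  [0,5] PP   >
    [0,1] "with" : PP/(PP\NP)
    [1,5] PP\NP   >
      [1,3] (PP\NP)/NP   <
        [1,2] "found" : NP
        [2,3] "bone" : ((PP\NP)/NP)\NP
      [3,5] NP   <
        [3,4] "city" : PP
        [4,5] "often" : NP\PP
  [5,7] S\PP   >
    [5,6] "map" : (S\PP)/NP
    [6,7] "gave" : NP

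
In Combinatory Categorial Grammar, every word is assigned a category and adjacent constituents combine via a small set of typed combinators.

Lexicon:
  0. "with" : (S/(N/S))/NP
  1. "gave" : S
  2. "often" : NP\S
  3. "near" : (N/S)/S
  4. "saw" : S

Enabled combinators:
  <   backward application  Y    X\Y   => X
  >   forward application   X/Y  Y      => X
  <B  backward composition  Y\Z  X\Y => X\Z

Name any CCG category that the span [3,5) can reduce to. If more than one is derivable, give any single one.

N/S

[0,5] S   >
  [0,3] S/(N/S)   >
    [0,1] "with" : (S/(N/S))/NP
    [1,3] NP   <
      [1,2] "gave" : S
      [2,3] "often" : NP\S
  [3,5] N/S   >
    [3,4] "near" : (N/S)/S
    [4,5] "saw" : S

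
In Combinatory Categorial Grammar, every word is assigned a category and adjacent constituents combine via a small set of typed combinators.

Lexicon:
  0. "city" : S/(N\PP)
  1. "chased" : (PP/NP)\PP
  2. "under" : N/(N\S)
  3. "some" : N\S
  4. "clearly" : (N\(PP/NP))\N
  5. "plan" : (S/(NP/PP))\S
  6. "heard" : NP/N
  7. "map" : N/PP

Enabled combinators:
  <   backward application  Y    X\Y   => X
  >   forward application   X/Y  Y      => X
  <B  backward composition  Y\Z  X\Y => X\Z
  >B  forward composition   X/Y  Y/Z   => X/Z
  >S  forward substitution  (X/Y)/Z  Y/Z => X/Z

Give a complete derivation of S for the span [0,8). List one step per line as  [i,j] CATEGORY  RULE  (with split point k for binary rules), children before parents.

[0,8] S   >
  [0,6] S/(NP/PP)   <
    [0,5] S   >
      [0,1] "city" : S/(N\PP)
      [1,5] N\PP   <B
        [1,2] "chased" : (PP/NP)\PP
        [2,5] N\(PP/NP)   <
          [2,4] N   >
            [2,3] "under" : N/(N\S)
            [3,4] "some" : N\S
          [4,5] "clearly" : (N\(PP/NP))\N
    [5,6] "plan" : (S/(NP/PP))\S
  [6,8] NP/PP   >B
    [6,7] "heard" : NP/N
    [7,8] "map" : N/PP

[0,1] S/(N\PP)  lex  "city"
[1,2] (PP/NP)\PP  lex  "chased"
[2,3] N/(N\S)  lex  "under"
[3,4] N\S  lex  "some"
[2,4] N  >  k=3
[4,5] (N\(PP/NP))\N  lex  "clearly"
[2,5] N\(PP/NP)  <  k=4
[1,5] N\PP  <B  k=2
[0,5] S  >  k=1
[5,6] (S/(NP/PP))\S  lex  "plan"
[0,6] S/(NP/PP)  <  k=5
[6,7] NP/N  lex  "heard"
[7,8] N/PP  lex  "map"
[6,8] NP/PP  >B  k=7
[0,8] S  >  k=6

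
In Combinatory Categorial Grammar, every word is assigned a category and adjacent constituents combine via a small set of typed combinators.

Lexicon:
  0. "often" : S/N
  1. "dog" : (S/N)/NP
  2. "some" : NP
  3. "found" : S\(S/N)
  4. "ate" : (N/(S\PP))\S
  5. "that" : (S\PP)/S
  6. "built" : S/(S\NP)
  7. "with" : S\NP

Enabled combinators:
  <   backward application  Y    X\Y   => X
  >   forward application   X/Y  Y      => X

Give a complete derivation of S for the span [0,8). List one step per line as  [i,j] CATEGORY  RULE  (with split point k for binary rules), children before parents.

[0,8] S   >
  [0,1] "often" : S/N
  [1,8] N   >
    [1,5] N/(S\PP)   <
      [1,4] S   <
        [1,3] S/N   >
          [1,2] "dog" : (S/N)/NP
          [2,3] "some" : NP
        [3,4] "found" : S\(S/N)
      [4,5] "ate" : (N/(S\PP))\S
    [5,8] S\PP   >
      [5,6] "that" : (S\PP)/S
      [6,8] S   >
        [6,7] "built" : S/(S\NP)
        [7,8] "with" : S\NP

[0,1] S/N  lex  "often"
[1,2] (S/N)/NP  lex  "dog"
[2,3] NP  lex  "some"
[1,3] S/N  >  k=2
[3,4] S\(S/N)  lex  "found"
[1,4] S  <  k=3
[4,5] (N/(S\PP))\S  lex  "ate"
[1,5] N/(S\PP)  <  k=4
[5,6] (S\PP)/S  lex  "that"
[6,7] S/(S\NP)  lex  "built"
[7,8] S\NP  lex  "with"
[6,8] S  >  k=7
[5,8] S\PP  >  k=6
[1,8] N  >  k=5
[0,8] S  >  k=1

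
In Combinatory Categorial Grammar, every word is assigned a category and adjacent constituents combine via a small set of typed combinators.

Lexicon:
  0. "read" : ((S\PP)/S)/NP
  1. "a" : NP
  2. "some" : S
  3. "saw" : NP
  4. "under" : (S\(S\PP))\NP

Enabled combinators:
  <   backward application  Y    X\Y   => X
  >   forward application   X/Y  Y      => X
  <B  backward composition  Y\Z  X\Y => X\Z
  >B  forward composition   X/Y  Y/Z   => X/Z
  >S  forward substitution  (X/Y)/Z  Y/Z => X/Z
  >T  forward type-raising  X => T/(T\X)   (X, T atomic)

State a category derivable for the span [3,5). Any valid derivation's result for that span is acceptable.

S\(S\PP)

[0,5] S   <
  [0,3] S\PP   >
    [0,2] (S\PP)/S   >
      [0,1] "read" : ((S\PP)/S)/NP
      [1,2] "a" : NP
    [2,3] "some" : S
  [3,5] S\(S\PP)   <
    [3,4] "saw" : NP
    [4,5] "under" : (S\(S\PP))\NP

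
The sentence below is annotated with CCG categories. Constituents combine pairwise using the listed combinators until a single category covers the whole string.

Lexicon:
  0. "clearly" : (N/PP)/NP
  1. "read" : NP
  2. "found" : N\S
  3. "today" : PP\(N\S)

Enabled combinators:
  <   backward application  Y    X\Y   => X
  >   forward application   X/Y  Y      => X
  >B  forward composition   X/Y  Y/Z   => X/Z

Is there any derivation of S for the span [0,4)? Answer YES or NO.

NO

(N/PP)/NP NP N\S PP\(N\S)
CKY chart[0,4] = {N}; S ∉ chart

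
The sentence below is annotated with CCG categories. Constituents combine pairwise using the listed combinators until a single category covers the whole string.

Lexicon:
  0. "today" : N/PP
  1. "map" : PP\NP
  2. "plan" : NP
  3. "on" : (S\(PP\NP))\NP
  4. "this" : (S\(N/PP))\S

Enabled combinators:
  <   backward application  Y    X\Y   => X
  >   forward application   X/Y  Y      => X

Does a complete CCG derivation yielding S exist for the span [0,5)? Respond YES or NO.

[0,5] S   <
  [0,1] "today" : N/PP
  [1,5] S\(N/PP)   <
    [1,4] S   <
      [1,2] "map" : PP\NP
      [2,4] S\(PP\NP)   <
        [2,3] "plan" : NP
        [3,4] "on" : (S\(PP\NP))\NP
    [4,5] "this" : (S\(N/PP))\S

YES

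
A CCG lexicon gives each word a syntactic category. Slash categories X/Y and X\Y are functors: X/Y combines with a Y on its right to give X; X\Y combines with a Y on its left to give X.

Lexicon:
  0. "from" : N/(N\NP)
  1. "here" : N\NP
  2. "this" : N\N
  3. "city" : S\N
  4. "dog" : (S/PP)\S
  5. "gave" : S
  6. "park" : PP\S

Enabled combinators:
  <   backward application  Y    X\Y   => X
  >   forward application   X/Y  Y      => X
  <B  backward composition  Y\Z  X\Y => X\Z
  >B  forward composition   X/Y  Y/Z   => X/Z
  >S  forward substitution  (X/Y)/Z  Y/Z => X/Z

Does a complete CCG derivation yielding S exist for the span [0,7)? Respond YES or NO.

[0,7] S   >
  [0,5] S/PP   <
    [0,4] S   <
      [0,2] N   >
        [0,1] "from" : N/(N\NP)
        [1,2] "here" : N\NP
      [2,4] S\N   <B
        [2,3] "this" : N\N
        [3,4] "city" : S\N
    [4,5] "dog" : (S/PP)\S
  [5,7] PP   <
    [5,6] "gave" : S
    [6,7] "park" : PP\S

YES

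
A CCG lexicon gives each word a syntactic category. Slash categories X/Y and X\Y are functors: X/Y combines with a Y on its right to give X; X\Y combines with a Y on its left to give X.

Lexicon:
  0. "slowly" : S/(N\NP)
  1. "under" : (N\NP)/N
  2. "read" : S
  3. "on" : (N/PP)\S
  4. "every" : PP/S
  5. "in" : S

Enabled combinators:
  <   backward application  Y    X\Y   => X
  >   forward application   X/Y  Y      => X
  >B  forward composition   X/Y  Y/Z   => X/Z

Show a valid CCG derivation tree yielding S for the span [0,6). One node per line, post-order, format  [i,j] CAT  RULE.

[0,6] S   >
  [0,1] "slowly" : S/(N\NP)
  [1,6] N\NP   >
    [1,2] "under" : (N\NP)/N
    [2,6] N   >
      [2,4] N/PP   <
        [2,3] "read" : S
        [3,4] "on" : (N/PP)\S
      [4,6] PP   >
        [4,5] "every" : PP/S
        [5,6] "in" : S

[0,1] S/(N\NP)  lex  "slowly"
[1,2] (N\NP)/N  lex  "under"
[2,3] S  lex  "read"
[3,4] (N/PP)\S  lex  "on"
[2,4] N/PP  <  k=3
[4,5] PP/S  lex  "every"
[5,6] S  lex  "in"
[4,6] PP  >  k=5
[2,6] N  >  k=4
[1,6] N\NP  >  k=2
[0,6] S  >  k=1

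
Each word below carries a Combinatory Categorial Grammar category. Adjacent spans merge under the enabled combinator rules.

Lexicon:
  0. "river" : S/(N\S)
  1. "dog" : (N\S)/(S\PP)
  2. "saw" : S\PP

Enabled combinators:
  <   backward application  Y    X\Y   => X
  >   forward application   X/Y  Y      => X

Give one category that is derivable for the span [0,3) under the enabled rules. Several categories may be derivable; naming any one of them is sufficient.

[0,3] S   >
  [0,1] "river" : S/(N\S)
  [1,3] N\S   >
    [1,2] "dog" : (N\S)/(S\PP)
    [2,3] "saw" : S\PP

S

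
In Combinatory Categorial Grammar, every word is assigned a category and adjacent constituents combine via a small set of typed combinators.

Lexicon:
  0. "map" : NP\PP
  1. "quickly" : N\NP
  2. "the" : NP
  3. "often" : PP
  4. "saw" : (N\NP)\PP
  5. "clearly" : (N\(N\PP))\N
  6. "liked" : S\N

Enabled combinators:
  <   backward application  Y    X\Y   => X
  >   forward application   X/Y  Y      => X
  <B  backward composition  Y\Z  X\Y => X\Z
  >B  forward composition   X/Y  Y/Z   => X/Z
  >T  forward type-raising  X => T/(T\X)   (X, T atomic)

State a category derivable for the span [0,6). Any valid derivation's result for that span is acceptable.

N

[0,7] S   <
  [0,6] N   <
    [0,2] N\PP   <B
      [0,1] "map" : NP\PP
      [1,2] "quickly" : N\NP
    [2,6] N\(N\PP)   <
      [2,5] N   <
        [2,3] "the" : NP
        [3,5] N\NP   <
          [3,4] "often" : PP
          [4,5] "saw" : (N\NP)\PP
      [5,6] "clearly" : (N\(N\PP))\N
  [6,7] "liked" : S\N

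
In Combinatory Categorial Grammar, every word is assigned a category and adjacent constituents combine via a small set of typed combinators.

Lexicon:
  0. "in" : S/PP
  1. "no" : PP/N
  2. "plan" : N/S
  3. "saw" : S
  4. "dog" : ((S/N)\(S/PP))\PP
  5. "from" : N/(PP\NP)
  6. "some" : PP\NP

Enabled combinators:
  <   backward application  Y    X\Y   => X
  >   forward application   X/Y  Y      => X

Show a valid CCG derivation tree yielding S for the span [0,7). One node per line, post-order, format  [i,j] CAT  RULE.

[0,1] S/PP  lex  "in"
[1,2] PP/N  lex  "no"
[2,3] N/S  lex  "plan"
[3,4] S  lex  "saw"
[2,4] N  >  k=3
[1,4] PP  >  k=2
[4,5] ((S/N)\(S/PP))\PP  lex  "dog"
[1,5] (S/N)\(S/PP)  <  k=4
[0,5] S/N  <  k=1
[5,6] N/(PP\NP)  lex  "from"
[6,7] PP\NP  lex  "some"
[5,7] N  >  k=6
[0,7] S  >  k=5

[0,7] S   >
  [0,5] S/N   <
    [0,1] "in" : S/PP
    [1,5] (S/N)\(S/PP)   <
      [1,4] PP   >
        [1,2] "no" : PP/N
        [2,4] N   >
          [2,3] "plan" : N/S
          [3,4] "saw" : S
      [4,5] "dog" : ((S/N)\(S/PP))\PP
  [5,7] N   >
    [5,6] "from" : N/(PP\NP)
    [6,7] "some" : PP\NP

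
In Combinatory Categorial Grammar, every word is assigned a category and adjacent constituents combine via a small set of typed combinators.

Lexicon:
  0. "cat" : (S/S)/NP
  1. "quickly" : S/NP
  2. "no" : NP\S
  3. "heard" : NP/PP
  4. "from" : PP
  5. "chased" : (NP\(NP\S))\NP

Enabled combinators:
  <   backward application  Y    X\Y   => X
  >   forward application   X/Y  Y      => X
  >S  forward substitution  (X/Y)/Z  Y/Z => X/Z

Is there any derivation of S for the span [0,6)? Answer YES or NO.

[0,6] S   >
  [0,2] S/NP   >S
    [0,1] "cat" : (S/S)/NP
    [1,2] "quickly" : S/NP
  [2,6] NP   <
    [2,3] "no" : NP\S
    [3,6] NP\(NP\S)   <
      [3,5] NP   >
        [3,4] "heard" : NP/PP
        [4,5] "from" : PP
      [5,6] "chased" : (NP\(NP\S))\NP

YES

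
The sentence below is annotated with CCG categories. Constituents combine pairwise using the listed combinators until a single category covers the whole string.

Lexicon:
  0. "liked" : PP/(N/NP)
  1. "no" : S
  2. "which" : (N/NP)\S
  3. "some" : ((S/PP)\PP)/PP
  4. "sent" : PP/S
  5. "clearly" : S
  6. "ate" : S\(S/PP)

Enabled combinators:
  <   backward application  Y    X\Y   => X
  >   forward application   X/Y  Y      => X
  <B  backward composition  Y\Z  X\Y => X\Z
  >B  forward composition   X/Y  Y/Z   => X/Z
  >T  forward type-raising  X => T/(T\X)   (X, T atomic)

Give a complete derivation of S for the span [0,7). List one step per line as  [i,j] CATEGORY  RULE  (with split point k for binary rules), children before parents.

[0,1] PP/(N/NP)  lex  "liked"
[1,2] S  lex  "no"
[2,3] (N/NP)\S  lex  "which"
[1,3] N/NP  <  k=2
[0,3] PP  >  k=1
[3,4] ((S/PP)\PP)/PP  lex  "some"
[4,5] PP/S  lex  "sent"
[5,6] S  lex  "clearly"
[4,6] PP  >  k=5
[3,6] (S/PP)\PP  >  k=4
[6,7] S\(S/PP)  lex  "ate"
[3,7] S\PP  <B  k=6
[0,7] S  <  k=3

[0,7] S   <
  [0,3] PP   >
    [0,1] "liked" : PP/(N/NP)
    [1,3] N/NP   <
      [1,2] "no" : S
      [2,3] "which" : (N/NP)\S
  [3,7] S\PP   <B
    [3,6] (S/PP)\PP   >
      [3,4] "some" : ((S/PP)\PP)/PP
      [4,6] PP   >
        [4,5] "sent" : PP/S
        [5,6] "clearly" : S
    [6,7] "ate" : S\(S/PP)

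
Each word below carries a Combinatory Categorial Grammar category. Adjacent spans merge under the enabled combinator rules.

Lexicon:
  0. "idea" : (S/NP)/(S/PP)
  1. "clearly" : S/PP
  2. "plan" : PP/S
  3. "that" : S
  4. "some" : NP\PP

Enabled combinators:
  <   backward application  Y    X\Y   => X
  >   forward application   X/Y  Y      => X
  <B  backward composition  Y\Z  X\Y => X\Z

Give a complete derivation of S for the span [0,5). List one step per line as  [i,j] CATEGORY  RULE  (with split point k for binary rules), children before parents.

[0,1] (S/NP)/(S/PP)  lex  "idea"
[1,2] S/PP  lex  "clearly"
[0,2] S/NP  >  k=1
[2,3] PP/S  lex  "plan"
[3,4] S  lex  "that"
[2,4] PP  >  k=3
[4,5] NP\PP  lex  "some"
[2,5] NP  <  k=4
[0,5] S  >  k=2

[0,5] S   >
  [0,2] S/NP   >
    [0,1] "idea" : (S/NP)/(S/PP)
    [1,2] "clearly" : S/PP
  [2,5] NP   <
    [2,4] PP   >
      [2,3] "plan" : PP/S
      [3,4] "that" : S
    [4,5] "some" : NP\PP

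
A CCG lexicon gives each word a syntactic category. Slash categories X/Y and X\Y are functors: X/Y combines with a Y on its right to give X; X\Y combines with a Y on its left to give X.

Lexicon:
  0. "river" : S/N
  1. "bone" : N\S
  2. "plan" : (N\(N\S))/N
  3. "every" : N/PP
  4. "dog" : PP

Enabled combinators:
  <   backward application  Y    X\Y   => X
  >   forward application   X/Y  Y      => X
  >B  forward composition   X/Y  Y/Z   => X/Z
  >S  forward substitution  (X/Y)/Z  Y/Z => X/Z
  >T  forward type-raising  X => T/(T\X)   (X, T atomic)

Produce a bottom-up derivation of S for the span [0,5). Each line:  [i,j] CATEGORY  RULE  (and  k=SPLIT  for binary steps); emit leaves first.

[0,5] S   >
  [0,1] "river" : S/N
  [1,5] N   <
    [1,2] "bone" : N\S
    [2,5] N\(N\S)   >
      [2,3] "plan" : (N\(N\S))/N
      [3,5] N   >
        [3,4] "every" : N/PP
        [4,5] "dog" : PP

[0,1] S/N  lex  "river"
[1,2] N\S  lex  "bone"
[2,3] (N\(N\S))/N  lex  "plan"
[3,4] N/PP  lex  "every"
[4,5] PP  lex  "dog"
[3,5] N  >  k=4
[2,5] N\(N\S)  >  k=3
[1,5] N  <  k=2
[0,5] S  >  k=1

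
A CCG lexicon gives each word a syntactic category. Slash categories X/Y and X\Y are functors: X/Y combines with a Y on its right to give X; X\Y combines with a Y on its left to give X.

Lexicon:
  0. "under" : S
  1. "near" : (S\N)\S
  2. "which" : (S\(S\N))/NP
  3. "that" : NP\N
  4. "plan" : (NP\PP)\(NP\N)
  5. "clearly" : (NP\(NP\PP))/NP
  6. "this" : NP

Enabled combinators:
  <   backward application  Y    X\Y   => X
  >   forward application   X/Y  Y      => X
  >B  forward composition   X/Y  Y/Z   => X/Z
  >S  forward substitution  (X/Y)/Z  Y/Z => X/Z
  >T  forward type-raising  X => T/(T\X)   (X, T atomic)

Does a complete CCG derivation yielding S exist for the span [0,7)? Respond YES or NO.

YES

[0,7] S   <
  [0,2] S\N   <
    [0,1] "under" : S
    [1,2] "near" : (S\N)\S
  [2,7] S\(S\N)   >
    [2,3] "which" : (S\(S\N))/NP
    [3,7] NP   <
      [3,5] NP\PP   <
        [3,4] "that" : NP\N
        [4,5] "plan" : (NP\PP)\(NP\N)
      [5,7] NP\(NP\PP)   >
        [5,6] "clearly" : (NP\(NP\PP))/NP
        [6,7] "this" : NP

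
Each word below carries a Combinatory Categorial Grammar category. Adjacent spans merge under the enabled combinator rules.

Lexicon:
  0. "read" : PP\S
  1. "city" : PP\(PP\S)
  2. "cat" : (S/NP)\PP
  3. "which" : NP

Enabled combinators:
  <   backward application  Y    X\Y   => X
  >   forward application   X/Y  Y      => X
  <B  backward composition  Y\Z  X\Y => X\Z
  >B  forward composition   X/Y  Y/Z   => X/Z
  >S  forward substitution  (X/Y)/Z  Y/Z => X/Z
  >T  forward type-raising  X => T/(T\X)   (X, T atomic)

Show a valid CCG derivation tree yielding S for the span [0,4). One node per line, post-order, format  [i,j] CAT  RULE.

[0,4] S   >
  [0,3] S/NP   <
    [0,2] PP   <
      [0,1] "read" : PP\S
      [1,2] "city" : PP\(PP\S)
    [2,3] "cat" : (S/NP)\PP
  [3,4] "which" : NP

[0,1] PP\S  lex  "read"
[1,2] PP\(PP\S)  lex  "city"
[0,2] PP  <  k=1
[2,3] (S/NP)\PP  lex  "cat"
[0,3] S/NP  <  k=2
[3,4] NP  lex  "which"
[0,4] S  >  k=3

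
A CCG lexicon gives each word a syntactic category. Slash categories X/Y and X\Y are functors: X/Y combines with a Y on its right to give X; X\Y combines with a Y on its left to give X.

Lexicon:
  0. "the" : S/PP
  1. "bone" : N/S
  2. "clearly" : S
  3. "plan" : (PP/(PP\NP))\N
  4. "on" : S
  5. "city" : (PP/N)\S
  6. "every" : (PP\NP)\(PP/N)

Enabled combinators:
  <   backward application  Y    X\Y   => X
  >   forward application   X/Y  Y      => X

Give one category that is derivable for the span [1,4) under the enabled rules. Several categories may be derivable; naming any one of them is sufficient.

PP/(PP\NP)

[0,7] S   >
  [0,1] "the" : S/PP
  [1,7] PP   >
    [1,4] PP/(PP\NP)   <
      [1,3] N   >
        [1,2] "bone" : N/S
        [2,3] "clearly" : S
      [3,4] "plan" : (PP/(PP\NP))\N
    [4,7] PP\NP   <
      [4,6] PP/N   <
        [4,5] "on" : S
        [5,6] "city" : (PP/N)\S
      [6,7] "every" : (PP\NP)\(PP/N)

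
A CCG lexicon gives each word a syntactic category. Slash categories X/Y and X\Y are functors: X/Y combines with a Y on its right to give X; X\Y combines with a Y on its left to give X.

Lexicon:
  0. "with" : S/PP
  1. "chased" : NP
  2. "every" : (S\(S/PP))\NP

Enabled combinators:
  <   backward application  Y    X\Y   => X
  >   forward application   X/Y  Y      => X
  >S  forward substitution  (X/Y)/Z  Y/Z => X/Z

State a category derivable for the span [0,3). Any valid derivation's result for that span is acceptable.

S

[0,3] S   <
  [0,1] "with" : S/PP
  [1,3] S\(S/PP)   <
    [1,2] "chased" : NP
    [2,3] "every" : (S\(S/PP))\NP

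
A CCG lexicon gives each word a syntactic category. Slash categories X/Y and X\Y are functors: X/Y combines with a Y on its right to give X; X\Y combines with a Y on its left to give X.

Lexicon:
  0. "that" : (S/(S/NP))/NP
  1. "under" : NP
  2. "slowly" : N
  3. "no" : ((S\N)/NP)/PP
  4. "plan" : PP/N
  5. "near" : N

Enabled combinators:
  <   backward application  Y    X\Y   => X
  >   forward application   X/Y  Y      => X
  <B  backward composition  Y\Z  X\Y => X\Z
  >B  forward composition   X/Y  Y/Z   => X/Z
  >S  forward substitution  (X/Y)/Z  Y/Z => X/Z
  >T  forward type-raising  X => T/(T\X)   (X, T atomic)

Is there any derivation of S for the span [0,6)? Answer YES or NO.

YES

[0,6] S   >
  [0,2] S/(S/NP)   >
    [0,1] "that" : (S/(S/NP))/NP
    [1,2] "under" : NP
  [2,6] S/NP   >B
    [2,3] S/(S\N)   >T
      [2,3] "slowly" : N
    [3,6] (S\N)/NP   >
      [3,4] "no" : ((S\N)/NP)/PP
      [4,6] PP   >
        [4,5] "plan" : PP/N
        [5,6] "near" : N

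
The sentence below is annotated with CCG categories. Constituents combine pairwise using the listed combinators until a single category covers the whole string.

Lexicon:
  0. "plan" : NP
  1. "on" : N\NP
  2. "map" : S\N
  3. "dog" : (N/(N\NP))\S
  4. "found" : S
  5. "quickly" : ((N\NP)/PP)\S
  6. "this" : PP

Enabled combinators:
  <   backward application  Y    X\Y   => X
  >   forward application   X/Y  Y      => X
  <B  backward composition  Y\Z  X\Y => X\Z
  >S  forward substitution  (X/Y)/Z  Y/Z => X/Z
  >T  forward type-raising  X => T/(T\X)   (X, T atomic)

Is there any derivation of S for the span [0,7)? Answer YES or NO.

NP N\NP S\N (N/(N\NP))\S S ((N\NP)/PP)\S PP
CKY chart[0,7] = {N, N/(N\N), NP/(NP\N), PP/(PP\N), S/(S\N)}; S ∉ chart

NO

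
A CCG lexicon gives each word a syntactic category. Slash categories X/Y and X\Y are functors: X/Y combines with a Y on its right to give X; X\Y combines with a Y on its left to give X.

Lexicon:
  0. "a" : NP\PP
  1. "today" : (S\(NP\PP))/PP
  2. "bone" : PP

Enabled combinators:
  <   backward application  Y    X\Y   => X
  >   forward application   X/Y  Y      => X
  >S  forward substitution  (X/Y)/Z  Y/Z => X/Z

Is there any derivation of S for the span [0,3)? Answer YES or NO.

YES

[0,3] S   <
  [0,1] "a" : NP\PP
  [1,3] S\(NP\PP)   >
    [1,2] "today" : (S\(NP\PP))/PP
    [2,3] "bone" : PP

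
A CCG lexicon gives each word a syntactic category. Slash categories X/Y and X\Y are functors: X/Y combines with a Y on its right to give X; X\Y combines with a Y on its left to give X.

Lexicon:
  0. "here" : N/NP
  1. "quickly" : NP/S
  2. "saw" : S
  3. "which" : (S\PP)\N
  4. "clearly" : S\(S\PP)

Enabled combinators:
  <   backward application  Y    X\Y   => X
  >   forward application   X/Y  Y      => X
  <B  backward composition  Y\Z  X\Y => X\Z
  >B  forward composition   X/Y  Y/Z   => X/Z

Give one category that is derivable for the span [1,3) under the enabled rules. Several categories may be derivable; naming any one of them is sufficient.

[0,5] S   <
  [0,3] N   >
    [0,1] "here" : N/NP
    [1,3] NP   >
      [1,2] "quickly" : NP/S
      [2,3] "saw" : S
  [3,5] S\N   <B
    [3,4] "which" : (S\PP)\N
    [4,5] "clearly" : S\(S\PP)

NP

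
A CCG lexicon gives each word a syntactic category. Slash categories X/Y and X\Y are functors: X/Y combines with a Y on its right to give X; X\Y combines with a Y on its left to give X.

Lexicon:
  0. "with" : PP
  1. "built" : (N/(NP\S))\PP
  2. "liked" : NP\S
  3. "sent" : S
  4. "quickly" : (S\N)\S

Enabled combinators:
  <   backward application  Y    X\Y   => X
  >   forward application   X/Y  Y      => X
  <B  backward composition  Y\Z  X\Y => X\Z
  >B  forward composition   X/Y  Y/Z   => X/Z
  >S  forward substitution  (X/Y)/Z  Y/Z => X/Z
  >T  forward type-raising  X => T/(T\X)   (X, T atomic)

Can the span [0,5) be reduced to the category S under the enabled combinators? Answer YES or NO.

YES

[0,5] S   <
  [0,3] N   >
    [0,2] N/(NP\S)   <
      [0,1] "with" : PP
      [1,2] "built" : (N/(NP\S))\PP
    [2,3] "liked" : NP\S
  [3,5] S\N   <
    [3,4] "sent" : S
    [4,5] "quickly" : (S\N)\S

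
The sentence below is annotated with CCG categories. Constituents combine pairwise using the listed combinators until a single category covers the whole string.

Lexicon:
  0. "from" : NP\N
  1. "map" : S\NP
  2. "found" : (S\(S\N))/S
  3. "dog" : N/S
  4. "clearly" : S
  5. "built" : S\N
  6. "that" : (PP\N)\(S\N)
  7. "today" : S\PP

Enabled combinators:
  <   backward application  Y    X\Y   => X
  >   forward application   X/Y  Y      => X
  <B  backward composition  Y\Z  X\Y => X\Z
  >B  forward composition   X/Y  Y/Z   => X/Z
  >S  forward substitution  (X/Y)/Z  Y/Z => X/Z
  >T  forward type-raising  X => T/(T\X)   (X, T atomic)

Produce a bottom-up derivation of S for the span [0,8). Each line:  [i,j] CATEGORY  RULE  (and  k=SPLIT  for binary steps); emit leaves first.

[0,8] S   <
  [0,2] S\N   <B
    [0,1] "from" : NP\N
    [1,2] "map" : S\NP
  [2,8] S\(S\N)   >
    [2,3] "found" : (S\(S\N))/S
    [3,8] S   <
      [3,5] N   >
        [3,4] "dog" : N/S
        [4,5] "clearly" : S
      [5,8] S\N   <B
        [5,7] PP\N   <
          [5,6] "built" : S\N
          [6,7] "that" : (PP\N)\(S\N)
        [7,8] "today" : S\PP

[0,1] NP\N  lex  "from"
[1,2] S\NP  lex  "map"
[0,2] S\N  <B  k=1
[2,3] (S\(S\N))/S  lex  "found"
[3,4] N/S  lex  "dog"
[4,5] S  lex  "clearly"
[3,5] N  >  k=4
[5,6] S\N  lex  "built"
[6,7] (PP\N)\(S\N)  lex  "that"
[5,7] PP\N  <  k=6
[7,8] S\PP  lex  "today"
[5,8] S\N  <B  k=7
[3,8] S  <  k=5
[2,8] S\(S\N)  >  k=3
[0,8] S  <  k=2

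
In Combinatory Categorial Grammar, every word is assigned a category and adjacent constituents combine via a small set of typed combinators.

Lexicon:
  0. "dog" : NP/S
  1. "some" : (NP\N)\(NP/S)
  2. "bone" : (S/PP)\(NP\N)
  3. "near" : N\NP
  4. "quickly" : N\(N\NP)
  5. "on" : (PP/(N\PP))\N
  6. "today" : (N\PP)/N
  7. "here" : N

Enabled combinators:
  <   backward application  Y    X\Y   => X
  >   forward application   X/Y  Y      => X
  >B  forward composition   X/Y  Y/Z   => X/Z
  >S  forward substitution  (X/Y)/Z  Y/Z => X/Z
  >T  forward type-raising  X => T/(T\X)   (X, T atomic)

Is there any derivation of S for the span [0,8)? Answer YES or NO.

YES

[0,8] S   >
  [0,3] S/PP   <
    [0,2] NP\N   <
      [0,1] "dog" : NP/S
      [1,2] "some" : (NP\N)\(NP/S)
    [2,3] "bone" : (S/PP)\(NP\N)
  [3,8] PP   >
    [3,6] PP/(N\PP)   <
      [3,5] N   <
        [3,4] "near" : N\NP
        [4,5] "quickly" : N\(N\NP)
      [5,6] "on" : (PP/(N\PP))\N
    [6,8] N\PP   >
      [6,7] "today" : (N\PP)/N
      [7,8] "here" : N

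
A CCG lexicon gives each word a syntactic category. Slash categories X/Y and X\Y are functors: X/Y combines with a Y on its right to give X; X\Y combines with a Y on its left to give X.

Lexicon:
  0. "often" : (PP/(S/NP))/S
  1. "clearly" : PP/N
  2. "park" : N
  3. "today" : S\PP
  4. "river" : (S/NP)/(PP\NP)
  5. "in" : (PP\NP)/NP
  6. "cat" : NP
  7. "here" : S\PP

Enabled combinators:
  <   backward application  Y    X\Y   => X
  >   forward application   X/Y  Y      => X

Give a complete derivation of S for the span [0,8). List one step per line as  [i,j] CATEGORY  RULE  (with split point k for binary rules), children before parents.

[0,8] S   <
  [0,7] PP   >
    [0,4] PP/(S/NP)   >
      [0,1] "often" : (PP/(S/NP))/S
      [1,4] S   <
        [1,3] PP   >
          [1,2] "clearly" : PP/N
          [2,3] "park" : N
        [3,4] "today" : S\PP
    [4,7] S/NP   >
      [4,5] "river" : (S/NP)/(PP\NP)
      [5,7] PP\NP   >
        [5,6] "in" : (PP\NP)/NP
        [6,7] "cat" : NP
  [7,8] "here" : S\PP

[0,1] (PP/(S/NP))/S  lex  "often"
[1,2] PP/N  lex  "clearly"
[2,3] N  lex  "park"
[1,3] PP  >  k=2
[3,4] S\PP  lex  "today"
[1,4] S  <  k=3
[0,4] PP/(S/NP)  >  k=1
[4,5] (S/NP)/(PP\NP)  lex  "river"
[5,6] (PP\NP)/NP  lex  "in"
[6,7] NP  lex  "cat"
[5,7] PP\NP  >  k=6
[4,7] S/NP  >  k=5
[0,7] PP  >  k=4
[7,8] S\PP  lex  "here"
[0,8] S  <  k=7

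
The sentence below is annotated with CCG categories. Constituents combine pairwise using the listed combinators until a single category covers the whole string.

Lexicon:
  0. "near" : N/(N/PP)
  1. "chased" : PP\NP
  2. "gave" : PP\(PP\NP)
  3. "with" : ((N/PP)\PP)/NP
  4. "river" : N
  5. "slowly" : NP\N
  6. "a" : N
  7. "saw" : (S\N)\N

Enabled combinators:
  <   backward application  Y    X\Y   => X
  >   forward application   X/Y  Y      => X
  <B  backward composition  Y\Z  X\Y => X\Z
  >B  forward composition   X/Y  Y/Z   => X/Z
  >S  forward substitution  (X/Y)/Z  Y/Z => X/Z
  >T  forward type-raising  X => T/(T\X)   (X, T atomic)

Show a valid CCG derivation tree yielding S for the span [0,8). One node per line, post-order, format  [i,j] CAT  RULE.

[0,1] N/(N/PP)  lex  "near"
[1,2] PP\NP  lex  "chased"
[2,3] PP\(PP\NP)  lex  "gave"
[1,3] PP  <  k=2
[3,4] ((N/PP)\PP)/NP  lex  "with"
[4,5] N  lex  "river"
[5,6] NP\N  lex  "slowly"
[4,6] NP  <  k=5
[3,6] (N/PP)\PP  >  k=4
[1,6] N/PP  <  k=3
[0,6] N  >  k=1
[6,7] N  lex  "a"
[7,8] (S\N)\N  lex  "saw"
[6,8] S\N  <  k=7
[0,8] S  <  k=6

[0,8] S   <
  [0,6] N   >
    [0,1] "near" : N/(N/PP)
    [1,6] N/PP   <
      [1,3] PP   <
        [1,2] "chased" : PP\NP
        [2,3] "gave" : PP\(PP\NP)
      [3,6] (N/PP)\PP   >
        [3,4] "with" : ((N/PP)\PP)/NP
        [4,6] NP   <
          [4,5] "river" : N
          [5,6] "slowly" : NP\N
  [6,8] S\N   <
    [6,7] "a" : N
    [7,8] "saw" : (S\N)\N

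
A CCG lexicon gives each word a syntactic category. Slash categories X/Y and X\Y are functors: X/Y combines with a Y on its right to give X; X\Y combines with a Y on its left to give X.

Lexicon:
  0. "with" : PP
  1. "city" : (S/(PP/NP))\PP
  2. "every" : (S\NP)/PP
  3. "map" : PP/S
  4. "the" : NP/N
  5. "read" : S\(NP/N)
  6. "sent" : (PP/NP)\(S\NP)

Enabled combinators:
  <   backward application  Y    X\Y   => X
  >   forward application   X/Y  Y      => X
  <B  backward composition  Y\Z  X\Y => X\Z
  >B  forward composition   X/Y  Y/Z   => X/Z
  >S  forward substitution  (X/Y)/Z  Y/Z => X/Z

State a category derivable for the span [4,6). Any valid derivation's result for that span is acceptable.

[0,7] S   >
  [0,2] S/(PP/NP)   <
    [0,1] "with" : PP
    [1,2] "city" : (S/(PP/NP))\PP
  [2,7] PP/NP   <
    [2,6] S\NP   >
      [2,3] "every" : (S\NP)/PP
      [3,6] PP   >
        [3,4] "map" : PP/S
        [4,6] S   <
          [4,5] "the" : NP/N
          [5,6] "read" : S\(NP/N)
    [6,7] "sent" : (PP/NP)\(S\NP)

S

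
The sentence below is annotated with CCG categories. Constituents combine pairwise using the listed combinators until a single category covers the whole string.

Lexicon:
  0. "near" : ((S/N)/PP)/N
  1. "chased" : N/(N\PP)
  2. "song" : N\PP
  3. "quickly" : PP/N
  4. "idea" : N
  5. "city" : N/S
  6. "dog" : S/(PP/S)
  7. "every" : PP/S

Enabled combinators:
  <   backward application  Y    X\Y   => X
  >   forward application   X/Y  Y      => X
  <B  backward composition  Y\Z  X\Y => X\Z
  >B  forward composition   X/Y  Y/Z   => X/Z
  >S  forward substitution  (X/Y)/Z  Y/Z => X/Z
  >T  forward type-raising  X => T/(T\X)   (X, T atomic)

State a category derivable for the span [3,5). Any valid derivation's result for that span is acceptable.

[0,8] S   >
  [0,5] S/N   >
    [0,3] (S/N)/PP   >
      [0,1] "near" : ((S/N)/PP)/N
      [1,3] N   >
        [1,2] "chased" : N/(N\PP)
        [2,3] "song" : N\PP
    [3,5] PP   >
      [3,4] "quickly" : PP/N
      [4,5] "idea" : N
  [5,8] N   >
    [5,6] "city" : N/S
    [6,8] S   >
      [6,7] "dog" : S/(PP/S)
      [7,8] "every" : PP/S

PP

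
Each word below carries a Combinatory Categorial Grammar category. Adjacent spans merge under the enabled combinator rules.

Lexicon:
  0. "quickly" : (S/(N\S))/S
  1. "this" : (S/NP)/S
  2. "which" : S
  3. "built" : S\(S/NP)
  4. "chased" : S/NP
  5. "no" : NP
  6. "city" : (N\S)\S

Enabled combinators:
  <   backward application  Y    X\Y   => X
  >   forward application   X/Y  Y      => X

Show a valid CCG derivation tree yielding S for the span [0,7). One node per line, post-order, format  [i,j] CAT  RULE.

[0,1] (S/(N\S))/S  lex  "quickly"
[1,2] (S/NP)/S  lex  "this"
[2,3] S  lex  "which"
[1,3] S/NP  >  k=2
[3,4] S\(S/NP)  lex  "built"
[1,4] S  <  k=3
[0,4] S/(N\S)  >  k=1
[4,5] S/NP  lex  "chased"
[5,6] NP  lex  "no"
[4,6] S  >  k=5
[6,7] (N\S)\S  lex  "city"
[4,7] N\S  <  k=6
[0,7] S  >  k=4

[0,7] S   >
  [0,4] S/(N\S)   >
    [0,1] "quickly" : (S/(N\S))/S
    [1,4] S   <
      [1,3] S/NP   >
        [1,2] "this" : (S/NP)/S
        [2,3] "which" : S
      [3,4] "built" : S\(S/NP)
  [4,7] N\S   <
    [4,6] S   >
      [4,5] "chased" : S/NP
      [5,6] "no" : NP
    [6,7] "city" : (N\S)\S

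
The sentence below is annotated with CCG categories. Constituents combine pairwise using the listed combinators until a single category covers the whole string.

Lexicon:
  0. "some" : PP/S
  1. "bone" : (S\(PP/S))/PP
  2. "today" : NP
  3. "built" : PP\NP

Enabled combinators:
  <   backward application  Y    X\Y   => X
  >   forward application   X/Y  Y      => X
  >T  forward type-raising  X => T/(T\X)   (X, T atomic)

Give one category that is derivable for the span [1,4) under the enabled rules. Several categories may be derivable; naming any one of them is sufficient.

[0,4] S   <
  [0,1] "some" : PP/S
  [1,4] S\(PP/S)   >
    [1,2] "bone" : (S\(PP/S))/PP
    [2,4] PP   <
      [2,3] "today" : NP
      [3,4] "built" : PP\NP

S\(PP/S)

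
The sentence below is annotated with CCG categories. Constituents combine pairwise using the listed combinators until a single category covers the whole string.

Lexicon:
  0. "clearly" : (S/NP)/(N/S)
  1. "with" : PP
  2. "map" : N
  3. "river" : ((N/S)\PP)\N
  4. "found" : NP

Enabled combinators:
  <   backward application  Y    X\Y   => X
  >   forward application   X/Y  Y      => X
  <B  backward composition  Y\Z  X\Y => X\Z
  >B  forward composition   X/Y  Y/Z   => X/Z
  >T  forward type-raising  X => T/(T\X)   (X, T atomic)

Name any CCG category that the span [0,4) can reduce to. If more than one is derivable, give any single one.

[0,5] S   >
  [0,4] S/NP   >
    [0,1] "clearly" : (S/NP)/(N/S)
    [1,4] N/S   <
      [1,2] "with" : PP
      [2,4] (N/S)\PP   <
        [2,3] "map" : N
        [3,4] "river" : ((N/S)\PP)\N
  [4,5] "found" : NP

S/NP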